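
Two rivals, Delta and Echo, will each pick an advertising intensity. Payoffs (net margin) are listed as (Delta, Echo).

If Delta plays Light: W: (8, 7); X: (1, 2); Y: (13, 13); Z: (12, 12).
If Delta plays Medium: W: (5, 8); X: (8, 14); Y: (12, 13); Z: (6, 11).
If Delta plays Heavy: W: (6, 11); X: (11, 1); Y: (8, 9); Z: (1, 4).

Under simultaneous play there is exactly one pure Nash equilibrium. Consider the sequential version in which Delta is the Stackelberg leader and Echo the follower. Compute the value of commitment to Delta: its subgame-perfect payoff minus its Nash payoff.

0

Work backward from Echo's decision.
- Light: BR = Y, leader payoff 13.
- Medium: BR = X, leader payoff 8.
- Heavy: BR = W, leader payoff 6.
Delta's induced payoffs are 13, 8, 6, so Delta commits to Light. Subgame-perfect outcome: (Light, Y) with payoffs (13, 13).
Now find the simultaneous Nash equilibrium.
Delta's best replies: W→Light; X→Heavy; Y→Light; Z→Light.
Echo's best replies: Light→Y; Medium→X; Heavy→W.
The unique mutual best reply is (Light, Y), giving (13, 13).
Delta's commitment gain: 13 − 13 = 0.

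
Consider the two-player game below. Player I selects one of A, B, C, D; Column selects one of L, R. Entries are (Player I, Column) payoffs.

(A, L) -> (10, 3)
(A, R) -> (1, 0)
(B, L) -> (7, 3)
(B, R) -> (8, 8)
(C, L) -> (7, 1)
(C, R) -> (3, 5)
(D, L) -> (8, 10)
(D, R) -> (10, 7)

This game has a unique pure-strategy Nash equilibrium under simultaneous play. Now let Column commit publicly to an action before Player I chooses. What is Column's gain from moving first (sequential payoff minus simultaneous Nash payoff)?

Player I best-responds to each possible Column move:
- L: Player I compares 10, 7, 7, 8 and picks A; Column would get 3.
- R: Player I compares 1, 8, 3, 10 and picks D; Column would get 7.
Among 3, 7, the best is 7 at R. Subgame-perfect outcome: (D, R) with payoffs (10, 7).
Now find the simultaneous Nash equilibrium.
Player I's best replies: L→A; R→D.
Column's best replies: A→L; B→R; C→R; D→L.
The unique mutual best reply is (A, L), giving (10, 3).
Column's commitment gain: 7 − 3 = 4.

4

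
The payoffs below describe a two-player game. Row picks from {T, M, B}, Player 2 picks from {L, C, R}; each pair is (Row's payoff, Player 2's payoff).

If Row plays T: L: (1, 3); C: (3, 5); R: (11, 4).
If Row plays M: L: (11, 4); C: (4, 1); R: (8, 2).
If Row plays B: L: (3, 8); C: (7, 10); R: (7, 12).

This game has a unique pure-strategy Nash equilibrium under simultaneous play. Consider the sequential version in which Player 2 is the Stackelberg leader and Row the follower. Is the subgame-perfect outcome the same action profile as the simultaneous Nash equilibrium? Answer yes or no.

no

Solve by backward induction (Player 2 leads).
- L → Row plays M (best of 1, 11, 3); Player 2 gets 4.
- C → Row plays B (best of 3, 4, 7); Player 2 gets 10.
- R → Row plays T (best of 11, 8, 7); Player 2 gets 4.
Among 4, 10, 4, the best is 10 at C. Subgame-perfect outcome: (B, C) with payoffs (7, 10).
Under simultaneous play:
Row's best replies: L→M; C→B; R→T.
Player 2's best replies: T→C; M→L; B→R.
Only (M, L) has each player best-responding; Nash payoffs (11, 4).
Sequential outcome (B, C) differs from the Nash profile (M, L).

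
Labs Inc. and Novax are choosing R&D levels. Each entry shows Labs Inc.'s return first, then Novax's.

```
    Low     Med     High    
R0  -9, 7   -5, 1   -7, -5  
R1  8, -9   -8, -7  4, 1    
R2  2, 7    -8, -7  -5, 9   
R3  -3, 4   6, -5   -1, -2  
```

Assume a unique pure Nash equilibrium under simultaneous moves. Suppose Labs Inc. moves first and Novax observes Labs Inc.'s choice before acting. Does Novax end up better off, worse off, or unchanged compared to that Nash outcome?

unchanged

Work backward from Novax's decision.
- R0: BR = Low, leader payoff -9.
- R1: BR = High, leader payoff 4.
- R2: BR = High, leader payoff -5.
- R3: BR = Low, leader payoff -3.
Among -9, 4, -5, -3, the best is 4 at R1. Subgame-perfect outcome: (R1, High) with payoffs (4, 1).
Now find the simultaneous Nash equilibrium.
Labs Inc.'s best replies: Low→R1; Med→R3; High→R1.
Novax's best replies: R0→Low; R1→High; R2→High; R3→Low.
Only (R1, High) has each player best-responding; Nash payoffs (4, 1).
Novax earns 1 sequentially versus 1 at the Nash outcome: unchanged.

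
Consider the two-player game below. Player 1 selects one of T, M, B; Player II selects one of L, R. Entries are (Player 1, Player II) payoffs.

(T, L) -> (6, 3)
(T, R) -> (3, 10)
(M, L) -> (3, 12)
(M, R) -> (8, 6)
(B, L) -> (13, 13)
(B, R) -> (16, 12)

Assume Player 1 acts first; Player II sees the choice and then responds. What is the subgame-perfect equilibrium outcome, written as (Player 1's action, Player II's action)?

Solve by backward induction (Player 1 leads).
- T: BR = R, leader payoff 3.
- M: BR = L, leader payoff 3.
- B: BR = L, leader payoff 13.
Maximizing over 3, 3, 13, Player 1 chooses B. Subgame-perfect outcome: (B, L) with payoffs (13, 13).

(B, L)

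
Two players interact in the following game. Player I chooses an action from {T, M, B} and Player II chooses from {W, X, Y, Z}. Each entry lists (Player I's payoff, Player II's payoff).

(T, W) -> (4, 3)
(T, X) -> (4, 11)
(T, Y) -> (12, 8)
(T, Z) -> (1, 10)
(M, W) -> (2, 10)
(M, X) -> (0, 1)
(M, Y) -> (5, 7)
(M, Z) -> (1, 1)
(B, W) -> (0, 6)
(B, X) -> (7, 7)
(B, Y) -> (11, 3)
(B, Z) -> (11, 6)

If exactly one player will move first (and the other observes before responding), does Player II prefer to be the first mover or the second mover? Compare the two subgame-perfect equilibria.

If Player I leads: Player II's best replies are T→X, M→W, B→X; Player I's induced payoffs 4, 2, 7; outcome (B, X), payoffs (7, 7).
If Player II leads: Player I's best replies are W→T, X→B, Y→T, Z→B; Player II's induced payoffs 3, 7, 8, 6; outcome (T, Y), payoffs (12, 8).
Player II gets 8 moving first and 7 moving second, so Player II prefers to move first.

first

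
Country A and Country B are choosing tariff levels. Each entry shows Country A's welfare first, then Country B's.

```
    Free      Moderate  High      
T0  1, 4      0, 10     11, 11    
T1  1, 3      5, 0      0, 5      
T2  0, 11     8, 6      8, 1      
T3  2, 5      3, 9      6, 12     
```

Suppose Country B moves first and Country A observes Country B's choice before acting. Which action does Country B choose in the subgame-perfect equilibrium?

Backward induction with Country B moving first.
- Free: BR = T3, leader payoff 5.
- Moderate: BR = T2, leader payoff 6.
- High: BR = T0, leader payoff 11.
Maximizing over 5, 6, 11, Country B chooses High. Subgame-perfect outcome: (T0, High) with payoffs (11, 11).

High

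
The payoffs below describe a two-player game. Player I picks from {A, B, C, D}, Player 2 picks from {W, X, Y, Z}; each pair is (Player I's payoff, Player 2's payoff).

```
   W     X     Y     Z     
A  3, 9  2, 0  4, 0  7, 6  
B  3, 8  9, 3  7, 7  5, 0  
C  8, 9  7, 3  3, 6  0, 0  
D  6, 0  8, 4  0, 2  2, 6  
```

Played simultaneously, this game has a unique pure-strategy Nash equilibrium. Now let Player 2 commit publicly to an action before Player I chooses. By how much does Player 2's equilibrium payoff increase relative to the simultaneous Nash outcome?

Backward induction with Player 2 moving first.
- W → Player I plays C (best of 3, 3, 8, 6); Player 2 gets 9.
- X → Player I plays B (best of 2, 9, 7, 8); Player 2 gets 3.
- Y → Player I plays B (best of 4, 7, 3, 0); Player 2 gets 7.
- Z → Player I plays A (best of 7, 5, 0, 2); Player 2 gets 6.
Among 9, 3, 7, 6, the best is 9 at W. Subgame-perfect outcome: (C, W) with payoffs (8, 9).
Under simultaneous play:
Player I's best replies: W→C; X→B; Y→B; Z→A.
Player 2's best replies: A→W; B→W; C→W; D→Z.
Only (C, W) has each player best-responding; Nash payoffs (8, 9).
Player 2's commitment gain: 9 − 9 = 0.

0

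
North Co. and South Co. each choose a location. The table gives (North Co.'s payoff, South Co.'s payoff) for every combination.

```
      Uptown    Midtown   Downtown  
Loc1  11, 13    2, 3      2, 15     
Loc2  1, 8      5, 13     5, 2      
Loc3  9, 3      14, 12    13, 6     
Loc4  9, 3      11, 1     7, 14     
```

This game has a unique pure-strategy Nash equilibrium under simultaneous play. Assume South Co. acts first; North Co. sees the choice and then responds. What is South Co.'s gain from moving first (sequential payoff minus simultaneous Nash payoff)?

1

Solve by backward induction (South Co. leads).
- Uptown → North Co. plays Loc1 (best of 11, 1, 9, 9); South Co. gets 13.
- Midtown → North Co. plays Loc3 (best of 2, 5, 14, 11); South Co. gets 12.
- Downtown → North Co. plays Loc3 (best of 2, 5, 13, 7); South Co. gets 6.
Among 13, 12, 6, the best is 13 at Uptown. Subgame-perfect outcome: (Loc1, Uptown) with payoffs (11, 13).
Now find the simultaneous Nash equilibrium.
North Co.'s best replies: Uptown→Loc1; Midtown→Loc3; Downtown→Loc3.
South Co.'s best replies: Loc1→Downtown; Loc2→Midtown; Loc3→Midtown; Loc4→Downtown.
The unique mutual best reply is (Loc3, Midtown), giving (14, 12).
South Co.'s commitment gain: 13 − 12 = 1.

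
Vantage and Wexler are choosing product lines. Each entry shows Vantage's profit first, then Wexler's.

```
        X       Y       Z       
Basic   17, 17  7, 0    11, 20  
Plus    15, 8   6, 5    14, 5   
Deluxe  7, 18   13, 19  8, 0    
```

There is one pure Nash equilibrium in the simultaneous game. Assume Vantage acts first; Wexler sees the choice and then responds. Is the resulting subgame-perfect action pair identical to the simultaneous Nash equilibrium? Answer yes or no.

Work backward from Wexler's decision.
- Basic: BR = Z, leader payoff 11.
- Plus: BR = X, leader payoff 15.
- Deluxe: BR = Y, leader payoff 13.
Among 11, 15, 13, the best is 15 at Plus. Subgame-perfect outcome: (Plus, X) with payoffs (15, 8).
For the simultaneous game, intersect best replies.
Vantage's best replies: X→Basic; Y→Deluxe; Z→Plus.
Wexler's best replies: Basic→Z; Plus→X; Deluxe→Y.
The unique mutual best reply is (Deluxe, Y), giving (13, 19).
Sequential outcome (Plus, X) differs from the Nash profile (Deluxe, Y).

no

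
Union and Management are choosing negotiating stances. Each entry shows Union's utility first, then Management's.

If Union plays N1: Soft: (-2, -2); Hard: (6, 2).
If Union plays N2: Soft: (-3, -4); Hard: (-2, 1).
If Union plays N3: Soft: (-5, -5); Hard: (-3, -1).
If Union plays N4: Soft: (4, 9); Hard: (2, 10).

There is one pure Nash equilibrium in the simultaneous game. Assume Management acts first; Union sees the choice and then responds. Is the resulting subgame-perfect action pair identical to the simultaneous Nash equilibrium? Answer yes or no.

no

Union best-responds to each possible Management move:
- Soft → Union plays N4 (best of -2, -3, -5, 4); Management gets 9.
- Hard → Union plays N1 (best of 6, -2, -3, 2); Management gets 2.
Among 9, 2, the best is 9 at Soft. Subgame-perfect outcome: (N4, Soft) with payoffs (4, 9).
For the simultaneous game, intersect best replies.
Union's best replies: Soft→N4; Hard→N1.
Management's best replies: N1→Hard; N2→Hard; N3→Hard; N4→Hard.
The unique mutual best reply is (N1, Hard), giving (6, 2).
Sequential outcome (N4, Soft) differs from the Nash profile (N1, Hard).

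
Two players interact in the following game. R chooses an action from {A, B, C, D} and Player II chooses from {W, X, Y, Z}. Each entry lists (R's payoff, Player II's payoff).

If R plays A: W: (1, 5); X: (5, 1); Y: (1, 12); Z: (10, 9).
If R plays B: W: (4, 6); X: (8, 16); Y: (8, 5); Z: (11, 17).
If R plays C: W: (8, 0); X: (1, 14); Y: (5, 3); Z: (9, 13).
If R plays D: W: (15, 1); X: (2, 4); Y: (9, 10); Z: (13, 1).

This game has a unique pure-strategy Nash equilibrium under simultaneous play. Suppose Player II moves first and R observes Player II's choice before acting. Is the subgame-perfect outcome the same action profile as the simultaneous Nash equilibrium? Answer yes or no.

no

Solve by backward induction (Player II leads).
- W: R compares 1, 4, 8, 15 and picks D; Player II would get 1.
- X: R compares 5, 8, 1, 2 and picks B; Player II would get 16.
- Y: R compares 1, 8, 5, 9 and picks D; Player II would get 10.
- Z: R compares 10, 11, 9, 13 and picks D; Player II would get 1.
Player II's induced payoffs are 1, 16, 10, 1, so Player II commits to X. Subgame-perfect outcome: (B, X) with payoffs (8, 16).
Now find the simultaneous Nash equilibrium.
R's best replies: W→D; X→B; Y→D; Z→D.
Player II's best replies: A→Y; B→Z; C→X; D→Y.
The unique mutual best reply is (D, Y), giving (9, 10).
Sequential outcome (B, X) differs from the Nash profile (D, Y).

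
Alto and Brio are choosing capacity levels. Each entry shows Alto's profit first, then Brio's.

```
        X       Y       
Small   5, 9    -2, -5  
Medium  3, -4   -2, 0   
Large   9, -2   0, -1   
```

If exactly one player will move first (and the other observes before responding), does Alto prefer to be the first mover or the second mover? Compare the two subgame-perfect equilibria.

If Alto leads: Brio's best replies are Small→X, Medium→Y, Large→Y; Alto's induced payoffs 5, -2, 0; outcome (Small, X), payoffs (5, 9).
If Brio leads: Alto's best replies are X→Large, Y→Large; Brio's induced payoffs -2, -1; outcome (Large, Y), payoffs (0, -1).
Alto gets 5 moving first and 0 moving second, so Alto prefers to move first.

first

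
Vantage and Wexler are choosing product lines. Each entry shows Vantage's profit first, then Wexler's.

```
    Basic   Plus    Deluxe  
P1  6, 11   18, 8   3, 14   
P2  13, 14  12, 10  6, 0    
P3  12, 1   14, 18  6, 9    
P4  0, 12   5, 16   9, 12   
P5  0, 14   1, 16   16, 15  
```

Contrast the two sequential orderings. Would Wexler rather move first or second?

If Vantage leads: Wexler's best replies are P1→Deluxe, P2→Basic, P3→Plus, P4→Plus, P5→Plus; Vantage's induced payoffs 3, 13, 14, 5, 1; outcome (P3, Plus), payoffs (14, 18).
If Wexler leads: Vantage's best replies are Basic→P2, Plus→P1, Deluxe→P5; Wexler's induced payoffs 14, 8, 15; outcome (P5, Deluxe), payoffs (16, 15).
Wexler gets 15 moving first and 18 moving second, so Wexler prefers to move second.

second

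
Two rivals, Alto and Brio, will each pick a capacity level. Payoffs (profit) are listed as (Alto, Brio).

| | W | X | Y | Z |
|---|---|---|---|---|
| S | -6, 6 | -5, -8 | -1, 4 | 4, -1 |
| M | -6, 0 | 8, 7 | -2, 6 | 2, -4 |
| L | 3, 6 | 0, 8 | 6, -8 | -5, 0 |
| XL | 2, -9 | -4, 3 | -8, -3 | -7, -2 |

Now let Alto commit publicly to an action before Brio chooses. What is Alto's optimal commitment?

Work backward from Brio's decision.
- S → Brio plays W (best of 6, -8, 4, -1); Alto gets -6.
- M → Brio plays X (best of 0, 7, 6, -4); Alto gets 8.
- L → Brio plays X (best of 6, 8, -8, 0); Alto gets 0.
- XL → Brio plays X (best of -9, 3, -3, -2); Alto gets -4.
Alto's induced payoffs are -6, 8, 0, -4, so Alto commits to M. Subgame-perfect outcome: (M, X) with payoffs (8, 7).

M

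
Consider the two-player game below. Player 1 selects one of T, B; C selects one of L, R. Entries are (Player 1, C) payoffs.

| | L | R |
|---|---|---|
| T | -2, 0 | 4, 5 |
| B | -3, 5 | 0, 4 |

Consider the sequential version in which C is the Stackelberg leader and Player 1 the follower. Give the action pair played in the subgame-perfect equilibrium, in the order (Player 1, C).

Player 1 best-responds to each possible C move:
- L: BR = T, leader payoff 0.
- R: BR = T, leader payoff 5.
Maximizing over 0, 5, C chooses R. Subgame-perfect outcome: (T, R) with payoffs (4, 5).

(T, R)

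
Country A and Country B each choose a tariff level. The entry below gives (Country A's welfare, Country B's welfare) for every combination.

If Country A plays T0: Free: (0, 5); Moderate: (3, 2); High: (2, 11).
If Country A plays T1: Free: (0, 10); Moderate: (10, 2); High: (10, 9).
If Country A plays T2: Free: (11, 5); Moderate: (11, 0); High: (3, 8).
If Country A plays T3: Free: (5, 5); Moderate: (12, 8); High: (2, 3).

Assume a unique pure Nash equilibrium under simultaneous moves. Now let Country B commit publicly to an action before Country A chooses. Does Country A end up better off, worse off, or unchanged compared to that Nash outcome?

worse off

Backward induction with Country B moving first.
- Free → Country A plays T2 (best of 0, 0, 11, 5); Country B gets 5.
- Moderate → Country A plays T3 (best of 3, 10, 11, 12); Country B gets 8.
- High → Country A plays T1 (best of 2, 10, 3, 2); Country B gets 9.
Country B's induced payoffs are 5, 8, 9, so Country B commits to High. Subgame-perfect outcome: (T1, High) with payoffs (10, 9).
Now find the simultaneous Nash equilibrium.
Country A's best replies: Free→T2; Moderate→T3; High→T1.
Country B's best replies: T0→High; T1→Free; T2→High; T3→Moderate.
Only (T3, Moderate) has each player best-responding; Nash payoffs (12, 8).
Country A earns 10 sequentially versus 12 at the Nash outcome: worse off.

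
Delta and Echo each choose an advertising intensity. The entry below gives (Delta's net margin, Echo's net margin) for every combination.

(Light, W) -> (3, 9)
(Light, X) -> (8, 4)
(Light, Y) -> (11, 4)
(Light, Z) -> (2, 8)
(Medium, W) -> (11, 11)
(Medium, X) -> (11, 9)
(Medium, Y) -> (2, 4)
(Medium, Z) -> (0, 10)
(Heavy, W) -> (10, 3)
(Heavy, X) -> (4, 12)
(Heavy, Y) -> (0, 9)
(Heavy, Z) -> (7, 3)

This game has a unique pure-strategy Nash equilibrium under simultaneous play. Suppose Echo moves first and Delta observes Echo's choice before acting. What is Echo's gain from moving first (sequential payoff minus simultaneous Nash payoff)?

Backward induction with Echo moving first.
- W → Delta plays Medium (best of 3, 11, 10); Echo gets 11.
- X → Delta plays Medium (best of 8, 11, 4); Echo gets 9.
- Y → Delta plays Light (best of 11, 2, 0); Echo gets 4.
- Z → Delta plays Heavy (best of 2, 0, 7); Echo gets 3.
Maximizing over 11, 9, 4, 3, Echo chooses W. Subgame-perfect outcome: (Medium, W) with payoffs (11, 11).
Under simultaneous play:
Delta's best replies: W→Medium; X→Medium; Y→Light; Z→Heavy.
Echo's best replies: Light→W; Medium→W; Heavy→X.
The unique mutual best reply is (Medium, W), giving (11, 11).
Echo's commitment gain: 11 − 11 = 0.

0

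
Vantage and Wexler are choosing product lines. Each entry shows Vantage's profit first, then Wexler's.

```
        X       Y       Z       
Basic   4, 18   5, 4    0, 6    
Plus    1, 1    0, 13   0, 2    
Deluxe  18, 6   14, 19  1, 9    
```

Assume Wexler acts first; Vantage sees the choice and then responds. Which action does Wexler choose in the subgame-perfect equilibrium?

Backward induction with Wexler moving first.
- X: BR = Deluxe, leader payoff 6.
- Y: BR = Deluxe, leader payoff 19.
- Z: BR = Deluxe, leader payoff 9.
Wexler's induced payoffs are 6, 19, 9, so Wexler commits to Y. Subgame-perfect outcome: (Deluxe, Y) with payoffs (14, 19).

Y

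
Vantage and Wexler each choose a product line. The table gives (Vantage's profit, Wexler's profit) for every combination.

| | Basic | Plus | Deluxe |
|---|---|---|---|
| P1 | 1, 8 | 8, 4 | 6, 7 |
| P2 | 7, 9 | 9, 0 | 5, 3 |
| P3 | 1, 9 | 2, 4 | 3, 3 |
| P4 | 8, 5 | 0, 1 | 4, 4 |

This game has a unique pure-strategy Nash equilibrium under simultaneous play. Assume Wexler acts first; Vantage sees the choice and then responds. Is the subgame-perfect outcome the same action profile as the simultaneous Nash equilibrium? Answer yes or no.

no

Vantage best-responds to each possible Wexler move:
- Basic: BR = P4, leader payoff 5.
- Plus: BR = P2, leader payoff 0.
- Deluxe: BR = P1, leader payoff 7.
Among 5, 0, 7, the best is 7 at Deluxe. Subgame-perfect outcome: (P1, Deluxe) with payoffs (6, 7).
For the simultaneous game, intersect best replies.
Vantage's best replies: Basic→P4; Plus→P2; Deluxe→P1.
Wexler's best replies: P1→Basic; P2→Basic; P3→Basic; P4→Basic.
The unique mutual best reply is (P4, Basic), giving (8, 5).
Sequential outcome (P1, Deluxe) differs from the Nash profile (P4, Basic).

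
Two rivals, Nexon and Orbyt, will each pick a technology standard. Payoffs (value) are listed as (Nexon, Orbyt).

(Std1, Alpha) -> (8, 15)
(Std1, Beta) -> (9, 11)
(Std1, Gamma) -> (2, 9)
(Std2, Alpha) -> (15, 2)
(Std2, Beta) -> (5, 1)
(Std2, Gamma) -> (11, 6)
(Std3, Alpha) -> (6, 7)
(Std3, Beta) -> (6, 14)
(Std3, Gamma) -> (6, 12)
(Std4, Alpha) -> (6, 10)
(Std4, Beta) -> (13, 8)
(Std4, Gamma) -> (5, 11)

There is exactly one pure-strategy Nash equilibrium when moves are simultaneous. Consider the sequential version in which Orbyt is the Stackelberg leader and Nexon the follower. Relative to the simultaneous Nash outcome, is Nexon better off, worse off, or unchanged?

better off

Nexon best-responds to each possible Orbyt move:
- Alpha → Nexon plays Std2 (best of 8, 15, 6, 6); Orbyt gets 2.
- Beta → Nexon plays Std4 (best of 9, 5, 6, 13); Orbyt gets 8.
- Gamma → Nexon plays Std2 (best of 2, 11, 6, 5); Orbyt gets 6.
Orbyt's induced payoffs are 2, 8, 6, so Orbyt commits to Beta. Subgame-perfect outcome: (Std4, Beta) with payoffs (13, 8).
Under simultaneous play:
Nexon's best replies: Alpha→Std2; Beta→Std4; Gamma→Std2.
Orbyt's best replies: Std1→Alpha; Std2→Gamma; Std3→Beta; Std4→Gamma.
Only (Std2, Gamma) has each player best-responding; Nash payoffs (11, 6).
Nexon earns 13 sequentially versus 11 at the Nash outcome: better off.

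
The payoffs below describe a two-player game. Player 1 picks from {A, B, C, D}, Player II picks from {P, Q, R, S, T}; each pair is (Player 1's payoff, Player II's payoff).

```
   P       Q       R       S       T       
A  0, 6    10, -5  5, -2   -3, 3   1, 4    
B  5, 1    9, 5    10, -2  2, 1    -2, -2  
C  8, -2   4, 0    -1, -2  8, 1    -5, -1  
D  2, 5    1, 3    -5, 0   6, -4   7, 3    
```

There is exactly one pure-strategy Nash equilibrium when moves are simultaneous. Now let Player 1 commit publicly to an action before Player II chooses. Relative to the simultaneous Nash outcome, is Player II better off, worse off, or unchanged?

better off

Solve by backward induction (Player 1 leads).
- A → Player II plays P (best of 6, -5, -2, 3, 4); Player 1 gets 0.
- B → Player II plays Q (best of 1, 5, -2, 1, -2); Player 1 gets 9.
- C → Player II plays S (best of -2, 0, -2, 1, -1); Player 1 gets 8.
- D → Player II plays P (best of 5, 3, 0, -4, 3); Player 1 gets 2.
Among 0, 9, 8, 2, the best is 9 at B. Subgame-perfect outcome: (B, Q) with payoffs (9, 5).
For the simultaneous game, intersect best replies.
Player 1's best replies: P→C; Q→A; R→B; S→C; T→D.
Player II's best replies: A→P; B→Q; C→S; D→P.
Only (C, S) has each player best-responding; Nash payoffs (8, 1).
Player II earns 5 sequentially versus 1 at the Nash outcome: better off.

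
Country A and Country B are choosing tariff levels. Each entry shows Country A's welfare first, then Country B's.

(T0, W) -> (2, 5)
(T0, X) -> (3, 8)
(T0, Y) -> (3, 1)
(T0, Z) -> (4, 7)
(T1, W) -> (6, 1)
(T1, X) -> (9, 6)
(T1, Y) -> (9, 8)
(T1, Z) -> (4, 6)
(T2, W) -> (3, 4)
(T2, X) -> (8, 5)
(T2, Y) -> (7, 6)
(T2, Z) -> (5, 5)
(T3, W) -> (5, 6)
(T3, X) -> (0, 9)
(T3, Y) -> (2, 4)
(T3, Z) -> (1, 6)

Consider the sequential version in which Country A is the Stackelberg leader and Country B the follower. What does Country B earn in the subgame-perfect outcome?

Country B best-responds to each possible Country A move:
- T0 → Country B plays X (best of 5, 8, 1, 7); Country A gets 3.
- T1 → Country B plays Y (best of 1, 6, 8, 6); Country A gets 9.
- T2 → Country B plays Y (best of 4, 5, 6, 5); Country A gets 7.
- T3 → Country B plays X (best of 6, 9, 4, 6); Country A gets 0.
Country A's induced payoffs are 3, 9, 7, 0, so Country A commits to T1. Subgame-perfect outcome: (T1, Y) with payoffs (9, 8).

8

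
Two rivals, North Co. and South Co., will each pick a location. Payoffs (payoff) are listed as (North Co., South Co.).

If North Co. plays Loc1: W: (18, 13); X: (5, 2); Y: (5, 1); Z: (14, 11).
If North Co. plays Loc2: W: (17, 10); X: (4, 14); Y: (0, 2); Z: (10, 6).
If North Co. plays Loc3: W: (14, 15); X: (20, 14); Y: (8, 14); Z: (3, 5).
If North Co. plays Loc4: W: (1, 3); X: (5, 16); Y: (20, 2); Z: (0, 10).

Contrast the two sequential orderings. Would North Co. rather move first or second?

second

If North Co. leads: South Co.'s best replies are Loc1→W, Loc2→X, Loc3→W, Loc4→X; North Co.'s induced payoffs 18, 4, 14, 5; outcome (Loc1, W), payoffs (18, 13).
If South Co. leads: North Co.'s best replies are W→Loc1, X→Loc3, Y→Loc4, Z→Loc1; South Co.'s induced payoffs 13, 14, 2, 11; outcome (Loc3, X), payoffs (20, 14).
North Co. gets 18 moving first and 20 moving second, so North Co. prefers to move second.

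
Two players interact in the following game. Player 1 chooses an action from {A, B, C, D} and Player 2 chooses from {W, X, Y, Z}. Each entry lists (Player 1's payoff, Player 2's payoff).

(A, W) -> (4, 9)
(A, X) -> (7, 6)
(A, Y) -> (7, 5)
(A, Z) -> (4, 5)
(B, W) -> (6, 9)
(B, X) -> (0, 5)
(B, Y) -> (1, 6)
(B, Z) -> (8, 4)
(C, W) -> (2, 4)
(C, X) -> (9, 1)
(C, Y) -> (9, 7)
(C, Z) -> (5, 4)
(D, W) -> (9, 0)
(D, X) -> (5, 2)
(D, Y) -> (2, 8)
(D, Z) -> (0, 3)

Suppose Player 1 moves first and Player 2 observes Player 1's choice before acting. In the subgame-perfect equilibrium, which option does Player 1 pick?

Solve by backward induction (Player 1 leads).
- A → Player 2 plays W (best of 9, 6, 5, 5); Player 1 gets 4.
- B → Player 2 plays W (best of 9, 5, 6, 4); Player 1 gets 6.
- C → Player 2 plays Y (best of 4, 1, 7, 4); Player 1 gets 9.
- D → Player 2 plays Y (best of 0, 2, 8, 3); Player 1 gets 2.
Among 4, 6, 9, 2, the best is 9 at C. Subgame-perfect outcome: (C, Y) with payoffs (9, 7).

C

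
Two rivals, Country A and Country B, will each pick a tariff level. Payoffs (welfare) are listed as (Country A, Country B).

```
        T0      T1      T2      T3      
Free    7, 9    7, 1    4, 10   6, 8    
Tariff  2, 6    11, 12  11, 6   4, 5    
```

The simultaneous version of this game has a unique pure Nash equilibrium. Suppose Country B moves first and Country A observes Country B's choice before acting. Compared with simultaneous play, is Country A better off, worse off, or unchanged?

unchanged

Work backward from Country A's decision.
- T0: BR = Free, leader payoff 9.
- T1: BR = Tariff, leader payoff 12.
- T2: BR = Tariff, leader payoff 6.
- T3: BR = Free, leader payoff 8.
Country B's induced payoffs are 9, 12, 6, 8, so Country B commits to T1. Subgame-perfect outcome: (Tariff, T1) with payoffs (11, 12).
Now find the simultaneous Nash equilibrium.
Country A's best replies: T0→Free; T1→Tariff; T2→Tariff; T3→Free.
Country B's best replies: Free→T2; Tariff→T1.
Only (Tariff, T1) has each player best-responding; Nash payoffs (11, 12).
Country A earns 11 sequentially versus 11 at the Nash outcome: unchanged.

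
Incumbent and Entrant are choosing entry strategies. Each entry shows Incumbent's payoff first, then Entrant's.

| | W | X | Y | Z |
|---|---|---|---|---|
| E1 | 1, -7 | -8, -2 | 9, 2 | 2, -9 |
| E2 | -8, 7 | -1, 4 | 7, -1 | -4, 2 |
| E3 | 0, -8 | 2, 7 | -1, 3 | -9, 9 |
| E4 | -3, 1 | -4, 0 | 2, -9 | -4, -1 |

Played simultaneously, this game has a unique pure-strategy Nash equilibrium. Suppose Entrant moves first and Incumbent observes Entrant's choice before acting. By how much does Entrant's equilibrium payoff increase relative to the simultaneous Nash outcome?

Incumbent best-responds to each possible Entrant move:
- W: BR = E1, leader payoff -7.
- X: BR = E3, leader payoff 7.
- Y: BR = E1, leader payoff 2.
- Z: BR = E1, leader payoff -9.
Entrant's induced payoffs are -7, 7, 2, -9, so Entrant commits to X. Subgame-perfect outcome: (E3, X) with payoffs (2, 7).
For the simultaneous game, intersect best replies.
Incumbent's best replies: W→E1; X→E3; Y→E1; Z→E1.
Entrant's best replies: E1→Y; E2→W; E3→Z; E4→W.
Only (E1, Y) has each player best-responding; Nash payoffs (9, 2).
Entrant's commitment gain: 7 − 2 = 5.

5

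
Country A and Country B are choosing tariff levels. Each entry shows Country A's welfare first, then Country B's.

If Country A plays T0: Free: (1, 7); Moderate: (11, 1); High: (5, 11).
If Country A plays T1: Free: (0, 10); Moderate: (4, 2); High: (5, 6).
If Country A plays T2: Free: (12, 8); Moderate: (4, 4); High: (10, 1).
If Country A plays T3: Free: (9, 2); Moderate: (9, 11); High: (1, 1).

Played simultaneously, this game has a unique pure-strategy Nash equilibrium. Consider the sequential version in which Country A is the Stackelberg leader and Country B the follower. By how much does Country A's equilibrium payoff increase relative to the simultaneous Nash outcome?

Backward induction with Country A moving first.
- T0: BR = High, leader payoff 5.
- T1: BR = Free, leader payoff 0.
- T2: BR = Free, leader payoff 12.
- T3: BR = Moderate, leader payoff 9.
Among 5, 0, 12, 9, the best is 12 at T2. Subgame-perfect outcome: (T2, Free) with payoffs (12, 8).
Under simultaneous play:
Country A's best replies: Free→T2; Moderate→T0; High→T2.
Country B's best replies: T0→High; T1→Free; T2→Free; T3→Moderate.
The unique mutual best reply is (T2, Free), giving (12, 8).
Country A's commitment gain: 12 − 12 = 0.

0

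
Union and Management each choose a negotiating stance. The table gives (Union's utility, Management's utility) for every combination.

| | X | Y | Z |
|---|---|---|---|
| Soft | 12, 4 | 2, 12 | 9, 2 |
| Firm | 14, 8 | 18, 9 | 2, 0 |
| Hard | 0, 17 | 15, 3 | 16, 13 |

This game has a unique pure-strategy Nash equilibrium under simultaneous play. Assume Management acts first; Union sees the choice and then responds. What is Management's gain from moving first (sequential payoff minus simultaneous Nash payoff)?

Solve by backward induction (Management leads).
- X: BR = Firm, leader payoff 8.
- Y: BR = Firm, leader payoff 9.
- Z: BR = Hard, leader payoff 13.
Maximizing over 8, 9, 13, Management chooses Z. Subgame-perfect outcome: (Hard, Z) with payoffs (16, 13).
Now find the simultaneous Nash equilibrium.
Union's best replies: X→Firm; Y→Firm; Z→Hard.
Management's best replies: Soft→Y; Firm→Y; Hard→X.
Only (Firm, Y) has each player best-responding; Nash payoffs (18, 9).
Management's commitment gain: 13 − 9 = 4.

4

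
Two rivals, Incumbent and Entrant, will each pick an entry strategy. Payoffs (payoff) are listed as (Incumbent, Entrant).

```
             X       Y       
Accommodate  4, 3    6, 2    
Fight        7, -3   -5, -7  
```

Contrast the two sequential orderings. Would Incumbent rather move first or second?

If Incumbent leads: Entrant's best replies are Accommodate→X, Fight→X; Incumbent's induced payoffs 4, 7; outcome (Fight, X), payoffs (7, -3).
If Entrant leads: Incumbent's best replies are X→Fight, Y→Accommodate; Entrant's induced payoffs -3, 2; outcome (Accommodate, Y), payoffs (6, 2).
Incumbent gets 7 moving first and 6 moving second, so Incumbent prefers to move first.

first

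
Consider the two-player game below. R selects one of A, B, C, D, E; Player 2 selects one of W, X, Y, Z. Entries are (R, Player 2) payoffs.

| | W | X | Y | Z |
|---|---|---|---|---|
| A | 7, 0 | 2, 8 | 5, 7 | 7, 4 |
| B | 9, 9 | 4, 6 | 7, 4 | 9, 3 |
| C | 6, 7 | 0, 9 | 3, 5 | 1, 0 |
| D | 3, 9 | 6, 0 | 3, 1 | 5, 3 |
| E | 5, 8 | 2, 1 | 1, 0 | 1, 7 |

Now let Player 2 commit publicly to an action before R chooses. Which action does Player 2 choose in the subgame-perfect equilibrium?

W

R best-responds to each possible Player 2 move:
- W: R compares 7, 9, 6, 3, 5 and picks B; Player 2 would get 9.
- X: R compares 2, 4, 0, 6, 2 and picks D; Player 2 would get 0.
- Y: R compares 5, 7, 3, 3, 1 and picks B; Player 2 would get 4.
- Z: R compares 7, 9, 1, 5, 1 and picks B; Player 2 would get 3.
Player 2's induced payoffs are 9, 0, 4, 3, so Player 2 commits to W. Subgame-perfect outcome: (B, W) with payoffs (9, 9).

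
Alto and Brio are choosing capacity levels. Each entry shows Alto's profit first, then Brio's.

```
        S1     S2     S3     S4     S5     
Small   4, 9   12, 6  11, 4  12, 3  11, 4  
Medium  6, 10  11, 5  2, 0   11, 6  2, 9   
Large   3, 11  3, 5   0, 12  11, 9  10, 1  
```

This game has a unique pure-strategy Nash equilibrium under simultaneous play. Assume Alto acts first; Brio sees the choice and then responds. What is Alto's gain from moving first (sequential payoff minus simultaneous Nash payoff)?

0

Brio best-responds to each possible Alto move:
- Small → Brio plays S1 (best of 9, 6, 4, 3, 4); Alto gets 4.
- Medium → Brio plays S1 (best of 10, 5, 0, 6, 9); Alto gets 6.
- Large → Brio plays S3 (best of 11, 5, 12, 9, 1); Alto gets 0.
Maximizing over 4, 6, 0, Alto chooses Medium. Subgame-perfect outcome: (Medium, S1) with payoffs (6, 10).
For the simultaneous game, intersect best replies.
Alto's best replies: S1→Medium; S2→Small; S3→Small; S4→Small; S5→Small.
Brio's best replies: Small→S1; Medium→S1; Large→S3.
Only (Medium, S1) has each player best-responding; Nash payoffs (6, 10).
Alto's commitment gain: 6 − 6 = 0.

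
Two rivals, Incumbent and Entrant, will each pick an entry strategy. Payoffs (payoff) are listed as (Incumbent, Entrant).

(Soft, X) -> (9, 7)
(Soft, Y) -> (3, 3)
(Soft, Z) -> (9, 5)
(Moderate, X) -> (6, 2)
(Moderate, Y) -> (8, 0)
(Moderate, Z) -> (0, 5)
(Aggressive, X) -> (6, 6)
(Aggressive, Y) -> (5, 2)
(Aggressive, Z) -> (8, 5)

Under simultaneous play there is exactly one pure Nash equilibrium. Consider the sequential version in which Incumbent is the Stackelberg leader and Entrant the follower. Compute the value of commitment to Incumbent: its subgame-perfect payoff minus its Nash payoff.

Work backward from Entrant's decision.
- Soft → Entrant plays X (best of 7, 3, 5); Incumbent gets 9.
- Moderate → Entrant plays Z (best of 2, 0, 5); Incumbent gets 0.
- Aggressive → Entrant plays X (best of 6, 2, 5); Incumbent gets 6.
Among 9, 0, 6, the best is 9 at Soft. Subgame-perfect outcome: (Soft, X) with payoffs (9, 7).
For the simultaneous game, intersect best replies.
Incumbent's best replies: X→Soft; Y→Moderate; Z→Soft.
Entrant's best replies: Soft→X; Moderate→Z; Aggressive→X.
The unique mutual best reply is (Soft, X), giving (9, 7).
Incumbent's commitment gain: 9 − 9 = 0.

0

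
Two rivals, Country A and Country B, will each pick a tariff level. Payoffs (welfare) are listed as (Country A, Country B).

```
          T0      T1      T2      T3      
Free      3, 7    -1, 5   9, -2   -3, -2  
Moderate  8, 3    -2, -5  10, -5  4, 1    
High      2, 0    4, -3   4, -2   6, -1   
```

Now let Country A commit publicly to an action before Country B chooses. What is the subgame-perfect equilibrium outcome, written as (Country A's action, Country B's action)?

Backward induction with Country A moving first.
- Free → Country B plays T0 (best of 7, 5, -2, -2); Country A gets 3.
- Moderate → Country B plays T0 (best of 3, -5, -5, 1); Country A gets 8.
- High → Country B plays T0 (best of 0, -3, -2, -1); Country A gets 2.
Maximizing over 3, 8, 2, Country A chooses Moderate. Subgame-perfect outcome: (Moderate, T0) with payoffs (8, 3).

(Moderate, T0)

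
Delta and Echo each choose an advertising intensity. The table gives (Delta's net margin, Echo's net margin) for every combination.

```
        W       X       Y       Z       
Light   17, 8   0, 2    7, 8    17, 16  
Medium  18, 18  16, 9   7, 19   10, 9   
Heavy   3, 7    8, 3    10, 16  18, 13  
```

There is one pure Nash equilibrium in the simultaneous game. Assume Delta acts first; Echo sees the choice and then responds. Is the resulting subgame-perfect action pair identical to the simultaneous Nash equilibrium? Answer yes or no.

Backward induction with Delta moving first.
- Light: Echo compares 8, 2, 8, 16 and picks Z; Delta would get 17.
- Medium: Echo compares 18, 9, 19, 9 and picks Y; Delta would get 7.
- Heavy: Echo compares 7, 3, 16, 13 and picks Y; Delta would get 10.
Maximizing over 17, 7, 10, Delta chooses Light. Subgame-perfect outcome: (Light, Z) with payoffs (17, 16).
Now find the simultaneous Nash equilibrium.
Delta's best replies: W→Medium; X→Medium; Y→Heavy; Z→Heavy.
Echo's best replies: Light→Z; Medium→Y; Heavy→Y.
The unique mutual best reply is (Heavy, Y), giving (10, 16).
Sequential outcome (Light, Z) differs from the Nash profile (Heavy, Y).

no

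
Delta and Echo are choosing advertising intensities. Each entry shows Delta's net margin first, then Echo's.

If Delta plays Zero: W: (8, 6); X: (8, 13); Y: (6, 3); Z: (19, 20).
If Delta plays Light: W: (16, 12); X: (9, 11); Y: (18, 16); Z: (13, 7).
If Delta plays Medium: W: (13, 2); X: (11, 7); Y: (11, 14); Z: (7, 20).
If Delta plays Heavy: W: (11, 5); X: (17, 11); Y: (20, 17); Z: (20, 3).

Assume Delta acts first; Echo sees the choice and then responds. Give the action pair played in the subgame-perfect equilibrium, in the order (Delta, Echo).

(Heavy, Y)

Solve by backward induction (Delta leads).
- Zero: BR = Z, leader payoff 19.
- Light: BR = Y, leader payoff 18.
- Medium: BR = Z, leader payoff 7.
- Heavy: BR = Y, leader payoff 20.
Among 19, 18, 7, 20, the best is 20 at Heavy. Subgame-perfect outcome: (Heavy, Y) with payoffs (20, 17).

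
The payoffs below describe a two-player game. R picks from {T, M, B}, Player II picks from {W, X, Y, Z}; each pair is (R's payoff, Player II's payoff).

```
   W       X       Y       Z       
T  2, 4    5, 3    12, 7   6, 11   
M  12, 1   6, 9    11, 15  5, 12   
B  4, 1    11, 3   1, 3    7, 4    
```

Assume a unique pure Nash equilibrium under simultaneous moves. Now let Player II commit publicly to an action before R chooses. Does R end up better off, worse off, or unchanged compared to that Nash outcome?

R best-responds to each possible Player II move:
- W: R compares 2, 12, 4 and picks M; Player II would get 1.
- X: R compares 5, 6, 11 and picks B; Player II would get 3.
- Y: R compares 12, 11, 1 and picks T; Player II would get 7.
- Z: R compares 6, 5, 7 and picks B; Player II would get 4.
Among 1, 3, 7, 4, the best is 7 at Y. Subgame-perfect outcome: (T, Y) with payoffs (12, 7).
For the simultaneous game, intersect best replies.
R's best replies: W→M; X→B; Y→T; Z→B.
Player II's best replies: T→Z; M→Y; B→Z.
The unique mutual best reply is (B, Z), giving (7, 4).
R earns 12 sequentially versus 7 at the Nash outcome: better off.

better off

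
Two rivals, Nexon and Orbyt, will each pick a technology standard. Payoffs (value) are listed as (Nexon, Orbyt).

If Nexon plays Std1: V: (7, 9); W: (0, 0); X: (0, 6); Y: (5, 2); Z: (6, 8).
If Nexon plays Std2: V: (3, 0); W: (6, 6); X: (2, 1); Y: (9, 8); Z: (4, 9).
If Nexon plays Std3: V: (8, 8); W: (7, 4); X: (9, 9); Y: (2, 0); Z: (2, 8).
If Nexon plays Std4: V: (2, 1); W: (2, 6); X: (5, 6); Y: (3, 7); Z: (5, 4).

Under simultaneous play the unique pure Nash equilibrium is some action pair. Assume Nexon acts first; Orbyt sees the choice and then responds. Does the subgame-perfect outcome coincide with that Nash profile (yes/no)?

yes

Solve by backward induction (Nexon leads).
- Std1 → Orbyt plays V (best of 9, 0, 6, 2, 8); Nexon gets 7.
- Std2 → Orbyt plays Z (best of 0, 6, 1, 8, 9); Nexon gets 4.
- Std3 → Orbyt plays X (best of 8, 4, 9, 0, 8); Nexon gets 9.
- Std4 → Orbyt plays Y (best of 1, 6, 6, 7, 4); Nexon gets 3.
Nexon's induced payoffs are 7, 4, 9, 3, so Nexon commits to Std3. Subgame-perfect outcome: (Std3, X) with payoffs (9, 9).
Now find the simultaneous Nash equilibrium.
Nexon's best replies: V→Std3; W→Std3; X→Std3; Y→Std2; Z→Std1.
Orbyt's best replies: Std1→V; Std2→Z; Std3→X; Std4→Y.
The unique mutual best reply is (Std3, X), giving (9, 9).
Sequential outcome (Std3, X) coincides with the Nash profile (Std3, X).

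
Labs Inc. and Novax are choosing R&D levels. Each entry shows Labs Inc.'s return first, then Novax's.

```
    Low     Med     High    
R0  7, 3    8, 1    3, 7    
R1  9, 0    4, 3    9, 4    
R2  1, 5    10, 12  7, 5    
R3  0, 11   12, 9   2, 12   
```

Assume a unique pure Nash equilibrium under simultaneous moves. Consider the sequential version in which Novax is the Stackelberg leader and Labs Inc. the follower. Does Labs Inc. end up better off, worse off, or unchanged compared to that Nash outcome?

Labs Inc. best-responds to each possible Novax move:
- Low: BR = R1, leader payoff 0.
- Med: BR = R3, leader payoff 9.
- High: BR = R1, leader payoff 4.
Maximizing over 0, 9, 4, Novax chooses Med. Subgame-perfect outcome: (R3, Med) with payoffs (12, 9).
For the simultaneous game, intersect best replies.
Labs Inc.'s best replies: Low→R1; Med→R3; High→R1.
Novax's best replies: R0→High; R1→High; R2→Med; R3→High.
The unique mutual best reply is (R1, High), giving (9, 4).
Labs Inc. earns 12 sequentially versus 9 at the Nash outcome: better off.

better off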